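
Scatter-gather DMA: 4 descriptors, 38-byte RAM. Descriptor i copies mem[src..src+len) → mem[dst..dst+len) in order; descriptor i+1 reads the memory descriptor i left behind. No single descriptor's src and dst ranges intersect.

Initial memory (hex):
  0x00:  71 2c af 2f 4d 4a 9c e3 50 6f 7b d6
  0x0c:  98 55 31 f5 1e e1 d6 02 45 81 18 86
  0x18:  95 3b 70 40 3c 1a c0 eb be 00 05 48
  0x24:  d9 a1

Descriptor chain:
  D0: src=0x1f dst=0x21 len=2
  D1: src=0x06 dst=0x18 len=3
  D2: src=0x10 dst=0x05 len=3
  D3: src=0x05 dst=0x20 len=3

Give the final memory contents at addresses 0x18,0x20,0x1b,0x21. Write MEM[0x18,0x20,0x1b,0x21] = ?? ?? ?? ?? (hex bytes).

#0 dst[0x21+2] := {0xeb,0xbe}
#1 dst[0x18+3] := {0x9c,0xe3,0x50}
#2 dst[0x05+3] := {0x1e,0xe1,0xd6}
#3 dst[0x20+3] := {0x1e,0xe1,0xd6}
query mem[0x18]=0x9c, mem[0x20]=0x1e, mem[0x1b]=0x40, mem[0x21]=0xe1

MEM[0x18,0x20,0x1b,0x21] = 9c 1e 40 e1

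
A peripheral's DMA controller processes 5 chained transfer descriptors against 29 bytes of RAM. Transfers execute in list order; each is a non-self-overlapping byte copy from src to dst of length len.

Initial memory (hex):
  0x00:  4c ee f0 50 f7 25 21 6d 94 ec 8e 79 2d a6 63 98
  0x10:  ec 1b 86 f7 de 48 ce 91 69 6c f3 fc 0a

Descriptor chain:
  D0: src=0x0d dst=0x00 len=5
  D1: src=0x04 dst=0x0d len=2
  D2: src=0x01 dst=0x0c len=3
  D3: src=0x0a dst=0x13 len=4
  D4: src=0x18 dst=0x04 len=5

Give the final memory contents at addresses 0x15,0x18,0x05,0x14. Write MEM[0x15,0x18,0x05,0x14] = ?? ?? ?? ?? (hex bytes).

#0 dst[0x00+5] := {0xa6,0x63,0x98,0xec,0x1b}
#1 dst[0x0d+2] := {0x1b,0x25}
#2 dst[0x0c+3] := {0x63,0x98,0xec}
#3 dst[0x13+4] := {0x8e,0x79,0x63,0x98}
#4 dst[0x04+5] := {0x69,0x6c,0xf3,0xfc,0x0a}
query mem[0x15]=0x63, mem[0x18]=0x69, mem[0x05]=0x6c, mem[0x14]=0x79

MEM[0x15,0x18,0x05,0x14] = 63 69 6c 79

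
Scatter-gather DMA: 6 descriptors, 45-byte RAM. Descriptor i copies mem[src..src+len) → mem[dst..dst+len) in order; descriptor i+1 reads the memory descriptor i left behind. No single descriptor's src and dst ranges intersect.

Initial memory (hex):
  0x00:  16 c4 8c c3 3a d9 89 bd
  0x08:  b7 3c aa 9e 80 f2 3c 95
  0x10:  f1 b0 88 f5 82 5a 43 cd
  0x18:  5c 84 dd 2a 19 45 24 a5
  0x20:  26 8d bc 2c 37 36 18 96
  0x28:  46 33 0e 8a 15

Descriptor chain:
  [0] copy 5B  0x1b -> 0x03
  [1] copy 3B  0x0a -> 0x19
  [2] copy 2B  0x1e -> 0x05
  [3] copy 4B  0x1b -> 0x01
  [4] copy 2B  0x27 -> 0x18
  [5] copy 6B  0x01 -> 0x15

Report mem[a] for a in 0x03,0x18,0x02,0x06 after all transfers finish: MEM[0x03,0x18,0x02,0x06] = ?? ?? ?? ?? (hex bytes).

#0 dst[0x03+5] := {0x2a,0x19,0x45,0x24,0xa5}
#1 dst[0x19+3] := {0xaa,0x9e,0x80}
#2 dst[0x05+2] := {0x24,0xa5}
#3 dst[0x01+4] := {0x80,0x19,0x45,0x24}
#4 dst[0x18+2] := {0x96,0x46}
#5 dst[0x15+6] := {0x80,0x19,0x45,0x24,0x24,0xa5}
query mem[0x03]=0x45, mem[0x18]=0x24, mem[0x02]=0x19, mem[0x06]=0xa5

MEM[0x03,0x18,0x02,0x06] = 45 24 19 a5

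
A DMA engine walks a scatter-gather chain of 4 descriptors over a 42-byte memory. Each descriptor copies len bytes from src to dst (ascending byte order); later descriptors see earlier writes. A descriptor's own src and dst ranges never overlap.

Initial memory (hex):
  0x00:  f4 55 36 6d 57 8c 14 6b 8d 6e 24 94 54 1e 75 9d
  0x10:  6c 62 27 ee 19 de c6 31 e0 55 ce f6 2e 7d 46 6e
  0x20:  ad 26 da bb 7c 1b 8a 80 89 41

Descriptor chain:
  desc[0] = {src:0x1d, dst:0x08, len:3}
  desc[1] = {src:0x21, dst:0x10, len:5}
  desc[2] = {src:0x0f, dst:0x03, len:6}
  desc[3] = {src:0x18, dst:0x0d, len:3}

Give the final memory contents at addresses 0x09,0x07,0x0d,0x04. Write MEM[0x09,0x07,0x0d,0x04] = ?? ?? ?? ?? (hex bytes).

MEM[0x09,0x07,0x0d,0x04] = 46 7c e0 26

#0 dst[0x08+3] := {0x7d,0x46,0x6e}
#1 dst[0x10+5] := {0x26,0xda,0xbb,0x7c,0x1b}
#2 dst[0x03+6] := {0x9d,0x26,0xda,0xbb,0x7c,0x1b}
#3 dst[0x0d+3] := {0xe0,0x55,0xce}
query mem[0x09]=0x46, mem[0x07]=0x7c, mem[0x0d]=0xe0, mem[0x04]=0x26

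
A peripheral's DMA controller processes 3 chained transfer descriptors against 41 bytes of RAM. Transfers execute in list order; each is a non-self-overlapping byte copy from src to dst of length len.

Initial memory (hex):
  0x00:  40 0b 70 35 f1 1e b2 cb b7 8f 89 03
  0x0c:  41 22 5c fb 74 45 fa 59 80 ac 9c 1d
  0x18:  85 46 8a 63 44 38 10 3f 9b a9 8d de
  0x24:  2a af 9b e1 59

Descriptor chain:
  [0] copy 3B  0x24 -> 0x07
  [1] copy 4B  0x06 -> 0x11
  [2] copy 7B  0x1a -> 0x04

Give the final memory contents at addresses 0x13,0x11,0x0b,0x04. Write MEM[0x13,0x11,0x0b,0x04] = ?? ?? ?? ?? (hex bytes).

#0 dst[0x07+3] := {0x2a,0xaf,0x9b}
#1 dst[0x11+4] := {0xb2,0x2a,0xaf,0x9b}
#2 dst[0x04+7] := {0x8a,0x63,0x44,0x38,0x10,0x3f,0x9b}
query mem[0x13]=0xaf, mem[0x11]=0xb2, mem[0x0b]=0x03, mem[0x04]=0x8a

MEM[0x13,0x11,0x0b,0x04] = af b2 03 8a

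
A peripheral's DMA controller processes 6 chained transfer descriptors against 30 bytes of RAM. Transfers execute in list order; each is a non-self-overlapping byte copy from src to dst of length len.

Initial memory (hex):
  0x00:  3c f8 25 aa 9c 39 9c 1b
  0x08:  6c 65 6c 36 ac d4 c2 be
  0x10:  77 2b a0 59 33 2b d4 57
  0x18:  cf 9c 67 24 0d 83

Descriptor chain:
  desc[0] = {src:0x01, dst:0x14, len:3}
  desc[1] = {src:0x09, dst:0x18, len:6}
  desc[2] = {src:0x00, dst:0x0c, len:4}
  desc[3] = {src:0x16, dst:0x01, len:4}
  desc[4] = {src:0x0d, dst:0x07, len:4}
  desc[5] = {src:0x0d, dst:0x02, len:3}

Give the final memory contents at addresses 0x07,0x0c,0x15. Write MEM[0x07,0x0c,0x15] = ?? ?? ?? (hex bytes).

MEM[0x07,0x0c,0x15] = f8 3c 25

D0: mem[0x14..0x16] <- [f8 25 aa]
D1: mem[0x18..0x1d] <- [65 6c 36 ac d4 c2]
D2: mem[0x0c..0x0f] <- [3c f8 25 aa]
D3: mem[0x01..0x04] <- [aa 57 65 6c]
D4: mem[0x07..0x0a] <- [f8 25 aa 77]
D5: mem[0x02..0x04] <- [f8 25 aa]
query mem[0x07]=0xf8, mem[0x0c]=0x3c, mem[0x15]=0x25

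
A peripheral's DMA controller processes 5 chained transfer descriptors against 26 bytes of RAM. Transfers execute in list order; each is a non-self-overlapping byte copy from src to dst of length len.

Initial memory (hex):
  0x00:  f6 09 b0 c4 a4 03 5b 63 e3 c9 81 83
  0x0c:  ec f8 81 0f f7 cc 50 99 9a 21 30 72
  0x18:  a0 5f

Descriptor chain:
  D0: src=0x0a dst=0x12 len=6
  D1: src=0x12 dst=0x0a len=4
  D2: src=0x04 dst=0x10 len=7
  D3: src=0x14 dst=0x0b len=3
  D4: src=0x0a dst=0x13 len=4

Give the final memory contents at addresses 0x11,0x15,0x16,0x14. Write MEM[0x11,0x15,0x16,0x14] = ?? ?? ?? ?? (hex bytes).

#0 dst[0x12+6] := {0x81,0x83,0xec,0xf8,0x81,0x0f}
#1 dst[0x0a+4] := {0x81,0x83,0xec,0xf8}
#2 dst[0x10+7] := {0xa4,0x03,0x5b,0x63,0xe3,0xc9,0x81}
#3 dst[0x0b+3] := {0xe3,0xc9,0x81}
#4 dst[0x13+4] := {0x81,0xe3,0xc9,0x81}
query mem[0x11]=0x03, mem[0x15]=0xc9, mem[0x16]=0x81, mem[0x14]=0xe3

MEM[0x11,0x15,0x16,0x14] = 03 c9 81 e3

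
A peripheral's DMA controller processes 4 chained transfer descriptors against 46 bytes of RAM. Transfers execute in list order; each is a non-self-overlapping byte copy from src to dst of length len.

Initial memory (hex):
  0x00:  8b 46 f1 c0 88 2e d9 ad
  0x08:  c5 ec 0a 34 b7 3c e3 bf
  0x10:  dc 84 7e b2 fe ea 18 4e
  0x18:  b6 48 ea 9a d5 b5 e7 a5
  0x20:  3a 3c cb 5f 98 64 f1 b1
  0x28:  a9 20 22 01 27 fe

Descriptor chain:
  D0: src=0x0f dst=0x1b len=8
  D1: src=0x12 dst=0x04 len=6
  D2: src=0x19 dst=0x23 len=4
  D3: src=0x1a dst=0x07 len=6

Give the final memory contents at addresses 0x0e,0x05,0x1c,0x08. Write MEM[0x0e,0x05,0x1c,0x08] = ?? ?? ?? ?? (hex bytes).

#0 dst[0x1b+8] := {0xbf,0xdc,0x84,0x7e,0xb2,0xfe,0xea,0x18}
#1 dst[0x04+6] := {0x7e,0xb2,0xfe,0xea,0x18,0x4e}
#2 dst[0x23+4] := {0x48,0xea,0xbf,0xdc}
#3 dst[0x07+6] := {0xea,0xbf,0xdc,0x84,0x7e,0xb2}
query mem[0x0e]=0xe3, mem[0x05]=0xb2, mem[0x1c]=0xdc, mem[0x08]=0xbf

MEM[0x0e,0x05,0x1c,0x08] = e3 b2 dc bf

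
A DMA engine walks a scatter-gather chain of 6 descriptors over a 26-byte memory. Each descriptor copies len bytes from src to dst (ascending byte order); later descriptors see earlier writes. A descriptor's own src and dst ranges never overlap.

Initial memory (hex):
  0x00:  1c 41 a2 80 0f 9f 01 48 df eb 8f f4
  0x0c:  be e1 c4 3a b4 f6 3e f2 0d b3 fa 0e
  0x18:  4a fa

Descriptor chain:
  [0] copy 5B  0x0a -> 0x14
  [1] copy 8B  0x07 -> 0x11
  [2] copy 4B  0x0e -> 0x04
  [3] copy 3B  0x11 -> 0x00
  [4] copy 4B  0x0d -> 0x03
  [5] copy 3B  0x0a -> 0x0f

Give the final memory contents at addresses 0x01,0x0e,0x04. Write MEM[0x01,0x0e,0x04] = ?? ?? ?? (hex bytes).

[0] 0x0a->0x14 len=5 : 8f f4 be e1 c4
[1] 0x07->0x11 len=8 : 48 df eb 8f f4 be e1 c4
[2] 0x0e->0x04 len=4 : c4 3a b4 48
[3] 0x11->0x00 len=3 : 48 df eb
[4] 0x0d->0x03 len=4 : e1 c4 3a b4
[5] 0x0a->0x0f len=3 : 8f f4 be
query mem[0x01]=0xdf, mem[0x0e]=0xc4, mem[0x04]=0xc4

MEM[0x01,0x0e,0x04] = df c4 c4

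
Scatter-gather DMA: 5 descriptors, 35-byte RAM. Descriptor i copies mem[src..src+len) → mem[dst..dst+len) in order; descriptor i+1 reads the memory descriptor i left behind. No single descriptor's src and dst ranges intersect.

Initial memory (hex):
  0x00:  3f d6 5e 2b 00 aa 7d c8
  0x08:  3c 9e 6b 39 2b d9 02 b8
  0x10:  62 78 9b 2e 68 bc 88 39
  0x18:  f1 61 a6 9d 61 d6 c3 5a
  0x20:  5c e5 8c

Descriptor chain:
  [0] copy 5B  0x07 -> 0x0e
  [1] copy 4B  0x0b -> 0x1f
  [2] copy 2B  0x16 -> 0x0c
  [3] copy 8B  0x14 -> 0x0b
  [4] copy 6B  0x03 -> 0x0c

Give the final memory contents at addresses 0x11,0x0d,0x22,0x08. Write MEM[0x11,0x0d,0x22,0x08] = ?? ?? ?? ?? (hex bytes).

D0: mem[0x0e..0x12] <- [c8 3c 9e 6b 39]
D1: mem[0x1f..0x22] <- [39 2b d9 c8]
D2: mem[0x0c..0x0d] <- [88 39]
D3: mem[0x0b..0x12] <- [68 bc 88 39 f1 61 a6 9d]
D4: mem[0x0c..0x11] <- [2b 00 aa 7d c8 3c]
query mem[0x11]=0x3c, mem[0x0d]=0x00, mem[0x22]=0xc8, mem[0x08]=0x3c

MEM[0x11,0x0d,0x22,0x08] = 3c 00 c8 3c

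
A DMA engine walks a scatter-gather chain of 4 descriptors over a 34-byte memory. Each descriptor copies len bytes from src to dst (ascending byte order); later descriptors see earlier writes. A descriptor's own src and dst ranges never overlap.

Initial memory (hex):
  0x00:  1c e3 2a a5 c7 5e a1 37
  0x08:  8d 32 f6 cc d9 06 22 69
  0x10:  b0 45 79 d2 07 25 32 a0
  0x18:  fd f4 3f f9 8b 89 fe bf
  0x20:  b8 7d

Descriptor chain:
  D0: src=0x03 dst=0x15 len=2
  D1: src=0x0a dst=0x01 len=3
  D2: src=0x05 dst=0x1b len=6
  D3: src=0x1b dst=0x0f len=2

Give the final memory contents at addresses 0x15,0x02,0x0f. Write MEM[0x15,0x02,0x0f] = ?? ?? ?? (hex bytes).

MEM[0x15,0x02,0x0f] = a5 cc 5e

#0 dst[0x15+2] := {0xa5,0xc7}
#1 dst[0x01+3] := {0xf6,0xcc,0xd9}
#2 dst[0x1b+6] := {0x5e,0xa1,0x37,0x8d,0x32,0xf6}
#3 dst[0x0f+2] := {0x5e,0xa1}
query mem[0x15]=0xa5, mem[0x02]=0xcc, mem[0x0f]=0x5e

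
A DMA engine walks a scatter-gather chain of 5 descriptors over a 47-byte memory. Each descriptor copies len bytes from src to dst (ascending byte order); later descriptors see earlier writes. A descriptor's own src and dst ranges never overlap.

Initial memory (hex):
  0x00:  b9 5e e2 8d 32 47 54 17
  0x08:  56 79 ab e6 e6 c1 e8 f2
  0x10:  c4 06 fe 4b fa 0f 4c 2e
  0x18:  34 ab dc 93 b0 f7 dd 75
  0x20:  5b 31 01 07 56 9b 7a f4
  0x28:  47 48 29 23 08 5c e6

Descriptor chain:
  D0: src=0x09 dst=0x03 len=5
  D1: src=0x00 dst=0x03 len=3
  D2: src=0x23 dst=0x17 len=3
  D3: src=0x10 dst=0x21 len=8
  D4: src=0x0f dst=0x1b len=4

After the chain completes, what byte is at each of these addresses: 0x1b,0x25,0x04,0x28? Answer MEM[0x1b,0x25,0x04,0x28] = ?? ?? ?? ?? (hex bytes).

[0] 0x09->0x03 len=5 : 79 ab e6 e6 c1
[1] 0x00->0x03 len=3 : b9 5e e2
[2] 0x23->0x17 len=3 : 07 56 9b
[3] 0x10->0x21 len=8 : c4 06 fe 4b fa 0f 4c 07
[4] 0x0f->0x1b len=4 : f2 c4 06 fe
query mem[0x1b]=0xf2, mem[0x25]=0xfa, mem[0x04]=0x5e, mem[0x28]=0x07

MEM[0x1b,0x25,0x04,0x28] = f2 fa 5e 07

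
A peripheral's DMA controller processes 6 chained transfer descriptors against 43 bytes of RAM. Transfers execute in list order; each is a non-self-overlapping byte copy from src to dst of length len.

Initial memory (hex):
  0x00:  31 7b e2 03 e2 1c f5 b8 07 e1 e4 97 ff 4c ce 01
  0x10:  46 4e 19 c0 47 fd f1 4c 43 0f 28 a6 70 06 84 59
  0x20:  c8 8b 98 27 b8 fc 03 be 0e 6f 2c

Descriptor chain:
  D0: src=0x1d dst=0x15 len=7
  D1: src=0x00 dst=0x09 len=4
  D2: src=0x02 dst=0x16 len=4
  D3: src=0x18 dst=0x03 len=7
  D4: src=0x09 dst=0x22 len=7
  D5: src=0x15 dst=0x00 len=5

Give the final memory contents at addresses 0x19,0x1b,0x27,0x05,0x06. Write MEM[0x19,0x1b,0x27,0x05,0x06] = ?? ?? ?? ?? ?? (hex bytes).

#0 dst[0x15+7] := {0x06,0x84,0x59,0xc8,0x8b,0x98,0x27}
#1 dst[0x09+4] := {0x31,0x7b,0xe2,0x03}
#2 dst[0x16+4] := {0xe2,0x03,0xe2,0x1c}
#3 dst[0x03+7] := {0xe2,0x1c,0x98,0x27,0x70,0x06,0x84}
#4 dst[0x22+7] := {0x84,0x7b,0xe2,0x03,0x4c,0xce,0x01}
#5 dst[0x00+5] := {0x06,0xe2,0x03,0xe2,0x1c}
query mem[0x19]=0x1c, mem[0x1b]=0x27, mem[0x27]=0xce, mem[0x05]=0x98, mem[0x06]=0x27

MEM[0x19,0x1b,0x27,0x05,0x06] = 1c 27 ce 98 27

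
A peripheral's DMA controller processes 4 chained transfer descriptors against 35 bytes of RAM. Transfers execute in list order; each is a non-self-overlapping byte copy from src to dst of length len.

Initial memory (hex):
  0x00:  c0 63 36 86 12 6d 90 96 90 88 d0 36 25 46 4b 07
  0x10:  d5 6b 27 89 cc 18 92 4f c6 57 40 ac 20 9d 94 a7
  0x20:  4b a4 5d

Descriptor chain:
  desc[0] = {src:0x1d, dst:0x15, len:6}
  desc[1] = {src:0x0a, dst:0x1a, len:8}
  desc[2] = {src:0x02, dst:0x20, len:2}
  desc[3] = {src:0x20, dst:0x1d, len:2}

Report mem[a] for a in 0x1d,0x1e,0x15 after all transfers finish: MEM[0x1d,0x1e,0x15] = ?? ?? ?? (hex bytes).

MEM[0x1d,0x1e,0x15] = 36 86 9d

  after D0: wrote 6B at 0x15 = 9d94a74ba45d
  after D1: wrote 8B at 0x1a = d03625464b07d56b
  after D2: wrote 2B at 0x20 = 3686
  after D3: wrote 2B at 0x1d = 3686
query mem[0x1d]=0x36, mem[0x1e]=0x86, mem[0x15]=0x9d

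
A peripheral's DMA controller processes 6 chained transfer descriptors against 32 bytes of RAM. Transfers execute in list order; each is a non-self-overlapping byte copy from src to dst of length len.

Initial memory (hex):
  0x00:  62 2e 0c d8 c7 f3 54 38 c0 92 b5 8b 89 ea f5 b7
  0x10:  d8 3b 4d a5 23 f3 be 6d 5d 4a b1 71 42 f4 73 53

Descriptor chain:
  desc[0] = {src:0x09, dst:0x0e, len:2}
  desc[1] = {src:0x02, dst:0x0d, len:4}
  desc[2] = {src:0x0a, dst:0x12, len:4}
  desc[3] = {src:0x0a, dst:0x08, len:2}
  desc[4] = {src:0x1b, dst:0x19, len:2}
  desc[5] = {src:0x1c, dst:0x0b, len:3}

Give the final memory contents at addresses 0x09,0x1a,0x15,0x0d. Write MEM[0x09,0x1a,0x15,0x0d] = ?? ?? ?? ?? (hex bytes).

[0] 0x09->0x0e len=2 : 92 b5
[1] 0x02->0x0d len=4 : 0c d8 c7 f3
[2] 0x0a->0x12 len=4 : b5 8b 89 0c
[3] 0x0a->0x08 len=2 : b5 8b
[4] 0x1b->0x19 len=2 : 71 42
[5] 0x1c->0x0b len=3 : 42 f4 73
query mem[0x09]=0x8b, mem[0x1a]=0x42, mem[0x15]=0x0c, mem[0x0d]=0x73

MEM[0x09,0x1a,0x15,0x0d] = 8b 42 0c 73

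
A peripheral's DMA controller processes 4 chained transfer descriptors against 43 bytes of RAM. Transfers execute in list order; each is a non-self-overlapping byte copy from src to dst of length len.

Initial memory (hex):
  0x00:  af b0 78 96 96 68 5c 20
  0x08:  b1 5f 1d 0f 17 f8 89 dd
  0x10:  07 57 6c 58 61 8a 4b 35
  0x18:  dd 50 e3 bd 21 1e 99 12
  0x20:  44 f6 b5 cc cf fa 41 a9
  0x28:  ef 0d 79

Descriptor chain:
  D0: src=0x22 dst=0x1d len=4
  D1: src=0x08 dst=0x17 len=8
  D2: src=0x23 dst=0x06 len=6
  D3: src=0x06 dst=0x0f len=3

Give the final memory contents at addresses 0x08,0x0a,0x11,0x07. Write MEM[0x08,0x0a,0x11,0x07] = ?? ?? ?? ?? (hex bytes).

  after D0: wrote 4B at 0x1d = b5cccffa
  after D1: wrote 8B at 0x17 = b15f1d0f17f889dd
  after D2: wrote 6B at 0x06 = cccffa41a9ef
  after D3: wrote 3B at 0x0f = cccffa
query mem[0x08]=0xfa, mem[0x0a]=0xa9, mem[0x11]=0xfa, mem[0x07]=0xcf

MEM[0x08,0x0a,0x11,0x07] = fa a9 fa cf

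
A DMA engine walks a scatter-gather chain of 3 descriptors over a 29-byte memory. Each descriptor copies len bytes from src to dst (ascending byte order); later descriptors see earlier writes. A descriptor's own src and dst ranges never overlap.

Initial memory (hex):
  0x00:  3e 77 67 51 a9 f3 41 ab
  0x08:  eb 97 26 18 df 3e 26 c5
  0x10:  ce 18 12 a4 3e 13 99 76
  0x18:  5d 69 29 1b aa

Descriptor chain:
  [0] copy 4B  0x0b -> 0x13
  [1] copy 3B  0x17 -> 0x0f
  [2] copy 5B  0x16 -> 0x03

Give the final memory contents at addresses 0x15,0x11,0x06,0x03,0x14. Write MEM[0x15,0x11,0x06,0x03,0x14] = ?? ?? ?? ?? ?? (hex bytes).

#0 dst[0x13+4] := {0x18,0xdf,0x3e,0x26}
#1 dst[0x0f+3] := {0x76,0x5d,0x69}
#2 dst[0x03+5] := {0x26,0x76,0x5d,0x69,0x29}
query mem[0x15]=0x3e, mem[0x11]=0x69, mem[0x06]=0x69, mem[0x03]=0x26, mem[0x14]=0xdf

MEM[0x15,0x11,0x06,0x03,0x14] = 3e 69 69 26 df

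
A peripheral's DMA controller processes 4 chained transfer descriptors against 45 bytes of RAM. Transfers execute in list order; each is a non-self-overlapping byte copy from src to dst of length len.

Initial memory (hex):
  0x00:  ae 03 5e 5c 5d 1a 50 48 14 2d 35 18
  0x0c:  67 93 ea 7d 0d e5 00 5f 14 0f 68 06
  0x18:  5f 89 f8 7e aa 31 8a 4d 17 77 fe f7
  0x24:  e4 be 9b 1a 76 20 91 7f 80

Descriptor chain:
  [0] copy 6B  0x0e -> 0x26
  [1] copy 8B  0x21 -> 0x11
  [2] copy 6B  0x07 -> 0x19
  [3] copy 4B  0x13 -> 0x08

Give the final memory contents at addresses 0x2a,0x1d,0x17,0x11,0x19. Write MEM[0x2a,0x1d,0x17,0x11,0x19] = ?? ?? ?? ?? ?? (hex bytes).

MEM[0x2a,0x1d,0x17,0x11,0x19] = 00 18 7d 77 48

  after D0: wrote 6B at 0x26 = ea7d0de5005f
  after D1: wrote 8B at 0x11 = 77fef7e4beea7d0d
  after D2: wrote 6B at 0x19 = 48142d351867
  after D3: wrote 4B at 0x08 = f7e4beea
query mem[0x2a]=0x00, mem[0x1d]=0x18, mem[0x17]=0x7d, mem[0x11]=0x77, mem[0x19]=0x48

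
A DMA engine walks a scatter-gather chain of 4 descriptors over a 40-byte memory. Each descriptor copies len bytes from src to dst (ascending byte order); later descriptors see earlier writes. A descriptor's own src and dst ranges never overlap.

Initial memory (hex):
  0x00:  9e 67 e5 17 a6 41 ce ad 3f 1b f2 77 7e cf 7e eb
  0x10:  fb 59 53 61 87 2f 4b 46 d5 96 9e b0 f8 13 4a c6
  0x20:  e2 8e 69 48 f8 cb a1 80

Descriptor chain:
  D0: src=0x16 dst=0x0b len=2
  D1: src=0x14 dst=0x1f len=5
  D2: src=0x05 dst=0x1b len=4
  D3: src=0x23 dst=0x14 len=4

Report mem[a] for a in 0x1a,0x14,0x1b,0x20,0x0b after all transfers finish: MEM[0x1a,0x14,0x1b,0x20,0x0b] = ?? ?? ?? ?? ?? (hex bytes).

MEM[0x1a,0x14,0x1b,0x20,0x0b] = 9e d5 41 2f 4b

[0] 0x16->0x0b len=2 : 4b 46
[1] 0x14->0x1f len=5 : 87 2f 4b 46 d5
[2] 0x05->0x1b len=4 : 41 ce ad 3f
[3] 0x23->0x14 len=4 : d5 f8 cb a1
query mem[0x1a]=0x9e, mem[0x14]=0xd5, mem[0x1b]=0x41, mem[0x20]=0x2f, mem[0x0b]=0x4b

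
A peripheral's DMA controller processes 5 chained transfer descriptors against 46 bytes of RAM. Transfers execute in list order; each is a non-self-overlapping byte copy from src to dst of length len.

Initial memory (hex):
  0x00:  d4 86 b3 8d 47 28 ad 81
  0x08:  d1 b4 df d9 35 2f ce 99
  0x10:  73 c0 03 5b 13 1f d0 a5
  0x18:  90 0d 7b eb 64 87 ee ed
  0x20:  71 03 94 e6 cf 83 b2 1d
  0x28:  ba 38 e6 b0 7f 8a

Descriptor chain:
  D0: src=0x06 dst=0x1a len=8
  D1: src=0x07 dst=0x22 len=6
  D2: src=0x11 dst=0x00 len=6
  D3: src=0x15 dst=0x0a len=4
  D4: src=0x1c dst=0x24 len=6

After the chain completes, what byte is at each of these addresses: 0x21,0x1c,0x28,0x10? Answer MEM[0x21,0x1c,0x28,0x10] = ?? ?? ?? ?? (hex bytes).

[0] 0x06->0x1a len=8 : ad 81 d1 b4 df d9 35 2f
[1] 0x07->0x22 len=6 : 81 d1 b4 df d9 35
[2] 0x11->0x00 len=6 : c0 03 5b 13 1f d0
[3] 0x15->0x0a len=4 : 1f d0 a5 90
[4] 0x1c->0x24 len=6 : d1 b4 df d9 35 2f
query mem[0x21]=0x2f, mem[0x1c]=0xd1, mem[0x28]=0x35, mem[0x10]=0x73

MEM[0x21,0x1c,0x28,0x10] = 2f d1 35 73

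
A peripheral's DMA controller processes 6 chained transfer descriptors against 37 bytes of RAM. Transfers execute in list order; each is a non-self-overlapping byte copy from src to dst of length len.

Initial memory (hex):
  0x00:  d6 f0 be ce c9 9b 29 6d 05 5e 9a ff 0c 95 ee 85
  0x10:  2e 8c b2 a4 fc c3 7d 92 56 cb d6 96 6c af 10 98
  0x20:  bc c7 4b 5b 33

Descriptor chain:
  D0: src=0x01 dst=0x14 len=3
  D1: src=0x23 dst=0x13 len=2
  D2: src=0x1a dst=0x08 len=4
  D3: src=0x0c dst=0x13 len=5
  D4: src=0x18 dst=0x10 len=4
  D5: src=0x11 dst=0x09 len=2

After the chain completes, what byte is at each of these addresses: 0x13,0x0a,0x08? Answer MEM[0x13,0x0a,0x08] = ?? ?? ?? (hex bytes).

MEM[0x13,0x0a,0x08] = 96 d6 d6

  after D0: wrote 3B at 0x14 = f0bece
  after D1: wrote 2B at 0x13 = 5b33
  after D2: wrote 4B at 0x08 = d6966caf
  after D3: wrote 5B at 0x13 = 0c95ee852e
  after D4: wrote 4B at 0x10 = 56cbd696
  after D5: wrote 2B at 0x09 = cbd6
query mem[0x13]=0x96, mem[0x0a]=0xd6, mem[0x08]=0xd6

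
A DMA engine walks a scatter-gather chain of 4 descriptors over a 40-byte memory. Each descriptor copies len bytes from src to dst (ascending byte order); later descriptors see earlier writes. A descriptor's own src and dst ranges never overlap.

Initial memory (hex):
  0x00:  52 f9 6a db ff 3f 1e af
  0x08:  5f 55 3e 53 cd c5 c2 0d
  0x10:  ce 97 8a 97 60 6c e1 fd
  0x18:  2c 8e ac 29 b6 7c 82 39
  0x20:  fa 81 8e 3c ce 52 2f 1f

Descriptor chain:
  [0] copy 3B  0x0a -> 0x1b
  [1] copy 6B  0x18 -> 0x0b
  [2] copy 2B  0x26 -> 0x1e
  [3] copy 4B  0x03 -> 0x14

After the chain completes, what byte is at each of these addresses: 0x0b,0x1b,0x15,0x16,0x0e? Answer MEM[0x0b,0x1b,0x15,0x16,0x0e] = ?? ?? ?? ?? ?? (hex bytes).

#0 dst[0x1b+3] := {0x3e,0x53,0xcd}
#1 dst[0x0b+6] := {0x2c,0x8e,0xac,0x3e,0x53,0xcd}
#2 dst[0x1e+2] := {0x2f,0x1f}
#3 dst[0x14+4] := {0xdb,0xff,0x3f,0x1e}
query mem[0x0b]=0x2c, mem[0x1b]=0x3e, mem[0x15]=0xff, mem[0x16]=0x3f, mem[0x0e]=0x3e

MEM[0x0b,0x1b,0x15,0x16,0x0e] = 2c 3e ff 3f 3e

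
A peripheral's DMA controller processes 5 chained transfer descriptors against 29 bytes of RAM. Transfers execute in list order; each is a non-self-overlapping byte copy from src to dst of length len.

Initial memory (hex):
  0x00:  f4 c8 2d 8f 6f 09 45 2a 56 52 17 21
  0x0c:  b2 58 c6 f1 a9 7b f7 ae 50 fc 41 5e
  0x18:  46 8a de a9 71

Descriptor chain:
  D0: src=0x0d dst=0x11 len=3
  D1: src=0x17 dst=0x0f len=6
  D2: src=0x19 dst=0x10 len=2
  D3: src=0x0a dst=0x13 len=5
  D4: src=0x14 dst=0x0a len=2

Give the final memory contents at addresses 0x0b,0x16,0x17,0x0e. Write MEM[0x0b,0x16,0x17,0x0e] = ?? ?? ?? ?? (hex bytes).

MEM[0x0b,0x16,0x17,0x0e] = b2 58 c6 c6

  after D0: wrote 3B at 0x11 = 58c6f1
  after D1: wrote 6B at 0x0f = 5e468adea971
  after D2: wrote 2B at 0x10 = 8ade
  after D3: wrote 5B at 0x13 = 1721b258c6
  after D4: wrote 2B at 0x0a = 21b2
query mem[0x0b]=0xb2, mem[0x16]=0x58, mem[0x17]=0xc6, mem[0x0e]=0xc6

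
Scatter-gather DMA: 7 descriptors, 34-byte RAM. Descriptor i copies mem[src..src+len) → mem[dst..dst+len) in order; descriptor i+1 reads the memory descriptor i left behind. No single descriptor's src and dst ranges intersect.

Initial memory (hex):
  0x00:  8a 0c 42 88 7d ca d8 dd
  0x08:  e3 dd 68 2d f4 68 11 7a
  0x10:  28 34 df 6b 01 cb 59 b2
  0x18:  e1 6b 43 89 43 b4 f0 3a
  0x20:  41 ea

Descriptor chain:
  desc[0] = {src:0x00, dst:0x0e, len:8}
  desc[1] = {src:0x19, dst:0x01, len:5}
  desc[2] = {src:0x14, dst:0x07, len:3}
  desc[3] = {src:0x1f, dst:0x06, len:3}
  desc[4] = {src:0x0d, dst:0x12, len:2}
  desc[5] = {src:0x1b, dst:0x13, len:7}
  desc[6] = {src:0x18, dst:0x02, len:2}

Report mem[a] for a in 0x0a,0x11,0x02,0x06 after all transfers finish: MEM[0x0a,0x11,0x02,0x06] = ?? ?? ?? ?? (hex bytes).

MEM[0x0a,0x11,0x02,0x06] = 68 88 41 3a

#0 dst[0x0e+8] := {0x8a,0x0c,0x42,0x88,0x7d,0xca,0xd8,0xdd}
#1 dst[0x01+5] := {0x6b,0x43,0x89,0x43,0xb4}
#2 dst[0x07+3] := {0xd8,0xdd,0x59}
#3 dst[0x06+3] := {0x3a,0x41,0xea}
#4 dst[0x12+2] := {0x68,0x8a}
#5 dst[0x13+7] := {0x89,0x43,0xb4,0xf0,0x3a,0x41,0xea}
#6 dst[0x02+2] := {0x41,0xea}
query mem[0x0a]=0x68, mem[0x11]=0x88, mem[0x02]=0x41, mem[0x06]=0x3a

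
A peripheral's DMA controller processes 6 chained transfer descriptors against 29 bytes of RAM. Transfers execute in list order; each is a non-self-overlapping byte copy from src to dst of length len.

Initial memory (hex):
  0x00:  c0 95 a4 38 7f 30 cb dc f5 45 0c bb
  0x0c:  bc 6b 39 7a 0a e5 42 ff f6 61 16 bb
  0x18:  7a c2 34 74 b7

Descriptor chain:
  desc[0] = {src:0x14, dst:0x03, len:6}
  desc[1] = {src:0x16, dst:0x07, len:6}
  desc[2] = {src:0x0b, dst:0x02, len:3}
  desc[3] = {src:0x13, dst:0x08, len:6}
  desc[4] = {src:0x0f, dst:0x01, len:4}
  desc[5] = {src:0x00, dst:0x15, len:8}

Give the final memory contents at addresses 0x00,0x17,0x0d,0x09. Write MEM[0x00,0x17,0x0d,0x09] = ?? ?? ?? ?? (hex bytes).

[0] 0x14->0x03 len=6 : f6 61 16 bb 7a c2
[1] 0x16->0x07 len=6 : 16 bb 7a c2 34 74
[2] 0x0b->0x02 len=3 : 34 74 6b
[3] 0x13->0x08 len=6 : ff f6 61 16 bb 7a
[4] 0x0f->0x01 len=4 : 7a 0a e5 42
[5] 0x00->0x15 len=8 : c0 7a 0a e5 42 16 bb 16
query mem[0x00]=0xc0, mem[0x17]=0x0a, mem[0x0d]=0x7a, mem[0x09]=0xf6

MEM[0x00,0x17,0x0d,0x09] = c0 0a 7a f6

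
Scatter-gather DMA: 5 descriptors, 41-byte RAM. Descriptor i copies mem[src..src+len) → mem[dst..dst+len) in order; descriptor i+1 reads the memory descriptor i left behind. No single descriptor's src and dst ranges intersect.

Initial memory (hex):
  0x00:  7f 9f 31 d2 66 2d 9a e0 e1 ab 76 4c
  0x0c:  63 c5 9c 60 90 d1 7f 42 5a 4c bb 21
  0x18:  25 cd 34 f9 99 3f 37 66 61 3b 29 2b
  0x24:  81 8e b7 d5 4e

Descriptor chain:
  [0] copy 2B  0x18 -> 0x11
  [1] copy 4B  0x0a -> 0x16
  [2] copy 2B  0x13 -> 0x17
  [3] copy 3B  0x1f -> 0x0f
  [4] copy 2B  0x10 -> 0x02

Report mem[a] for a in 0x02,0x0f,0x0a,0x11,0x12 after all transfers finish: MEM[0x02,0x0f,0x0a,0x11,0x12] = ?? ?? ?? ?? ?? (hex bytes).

MEM[0x02,0x0f,0x0a,0x11,0x12] = 61 66 76 3b cd

#0 dst[0x11+2] := {0x25,0xcd}
#1 dst[0x16+4] := {0x76,0x4c,0x63,0xc5}
#2 dst[0x17+2] := {0x42,0x5a}
#3 dst[0x0f+3] := {0x66,0x61,0x3b}
#4 dst[0x02+2] := {0x61,0x3b}
query mem[0x02]=0x61, mem[0x0f]=0x66, mem[0x0a]=0x76, mem[0x11]=0x3b, mem[0x12]=0xcd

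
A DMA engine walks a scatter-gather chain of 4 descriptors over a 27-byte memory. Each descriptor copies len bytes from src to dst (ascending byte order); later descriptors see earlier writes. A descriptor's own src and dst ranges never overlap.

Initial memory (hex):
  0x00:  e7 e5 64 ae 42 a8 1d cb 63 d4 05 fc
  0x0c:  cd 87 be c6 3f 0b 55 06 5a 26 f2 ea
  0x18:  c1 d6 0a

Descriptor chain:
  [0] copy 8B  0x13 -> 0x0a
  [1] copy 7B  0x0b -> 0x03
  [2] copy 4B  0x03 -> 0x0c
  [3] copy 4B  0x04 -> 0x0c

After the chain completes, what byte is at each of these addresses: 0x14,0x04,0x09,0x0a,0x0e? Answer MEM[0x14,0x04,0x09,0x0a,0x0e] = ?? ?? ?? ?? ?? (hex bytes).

MEM[0x14,0x04,0x09,0x0a,0x0e] = 5a 26 0a 06 ea

  after D0: wrote 8B at 0x0a = 065a26f2eac1d60a
  after D1: wrote 7B at 0x03 = 5a26f2eac1d60a
  after D2: wrote 4B at 0x0c = 5a26f2ea
  after D3: wrote 4B at 0x0c = 26f2eac1
query mem[0x14]=0x5a, mem[0x04]=0x26, mem[0x09]=0x0a, mem[0x0a]=0x06, mem[0x0e]=0xea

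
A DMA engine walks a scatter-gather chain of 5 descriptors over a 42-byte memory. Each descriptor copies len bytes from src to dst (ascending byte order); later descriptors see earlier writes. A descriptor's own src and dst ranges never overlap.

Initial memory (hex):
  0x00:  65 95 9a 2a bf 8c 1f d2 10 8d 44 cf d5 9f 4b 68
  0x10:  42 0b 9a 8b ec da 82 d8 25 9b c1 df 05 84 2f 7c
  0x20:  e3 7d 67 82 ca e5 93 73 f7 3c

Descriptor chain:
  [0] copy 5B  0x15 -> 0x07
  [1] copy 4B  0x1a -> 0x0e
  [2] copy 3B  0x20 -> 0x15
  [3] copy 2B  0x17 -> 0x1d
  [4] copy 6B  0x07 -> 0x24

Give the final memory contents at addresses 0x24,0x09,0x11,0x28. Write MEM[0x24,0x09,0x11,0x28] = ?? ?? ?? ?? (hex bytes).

#0 dst[0x07+5] := {0xda,0x82,0xd8,0x25,0x9b}
#1 dst[0x0e+4] := {0xc1,0xdf,0x05,0x84}
#2 dst[0x15+3] := {0xe3,0x7d,0x67}
#3 dst[0x1d+2] := {0x67,0x25}
#4 dst[0x24+6] := {0xda,0x82,0xd8,0x25,0x9b,0xd5}
query mem[0x24]=0xda, mem[0x09]=0xd8, mem[0x11]=0x84, mem[0x28]=0x9b

MEM[0x24,0x09,0x11,0x28] = da d8 84 9b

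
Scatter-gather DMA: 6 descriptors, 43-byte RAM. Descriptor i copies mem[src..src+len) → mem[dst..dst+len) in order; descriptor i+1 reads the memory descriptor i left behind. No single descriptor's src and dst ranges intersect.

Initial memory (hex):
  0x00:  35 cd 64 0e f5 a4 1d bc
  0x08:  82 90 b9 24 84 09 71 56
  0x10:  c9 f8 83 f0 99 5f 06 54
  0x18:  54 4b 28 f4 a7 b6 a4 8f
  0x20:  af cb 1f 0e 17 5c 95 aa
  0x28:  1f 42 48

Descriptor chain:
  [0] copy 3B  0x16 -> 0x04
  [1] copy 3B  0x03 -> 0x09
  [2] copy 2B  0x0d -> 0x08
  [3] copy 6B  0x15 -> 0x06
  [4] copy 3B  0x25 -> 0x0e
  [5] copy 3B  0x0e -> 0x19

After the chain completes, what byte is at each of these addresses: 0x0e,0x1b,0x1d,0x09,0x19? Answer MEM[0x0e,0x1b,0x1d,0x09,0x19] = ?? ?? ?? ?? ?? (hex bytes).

MEM[0x0e,0x1b,0x1d,0x09,0x19] = 5c aa b6 54 5c

[0] 0x16->0x04 len=3 : 06 54 54
[1] 0x03->0x09 len=3 : 0e 06 54
[2] 0x0d->0x08 len=2 : 09 71
[3] 0x15->0x06 len=6 : 5f 06 54 54 4b 28
[4] 0x25->0x0e len=3 : 5c 95 aa
[5] 0x0e->0x19 len=3 : 5c 95 aa
query mem[0x0e]=0x5c, mem[0x1b]=0xaa, mem[0x1d]=0xb6, mem[0x09]=0x54, mem[0x19]=0x5c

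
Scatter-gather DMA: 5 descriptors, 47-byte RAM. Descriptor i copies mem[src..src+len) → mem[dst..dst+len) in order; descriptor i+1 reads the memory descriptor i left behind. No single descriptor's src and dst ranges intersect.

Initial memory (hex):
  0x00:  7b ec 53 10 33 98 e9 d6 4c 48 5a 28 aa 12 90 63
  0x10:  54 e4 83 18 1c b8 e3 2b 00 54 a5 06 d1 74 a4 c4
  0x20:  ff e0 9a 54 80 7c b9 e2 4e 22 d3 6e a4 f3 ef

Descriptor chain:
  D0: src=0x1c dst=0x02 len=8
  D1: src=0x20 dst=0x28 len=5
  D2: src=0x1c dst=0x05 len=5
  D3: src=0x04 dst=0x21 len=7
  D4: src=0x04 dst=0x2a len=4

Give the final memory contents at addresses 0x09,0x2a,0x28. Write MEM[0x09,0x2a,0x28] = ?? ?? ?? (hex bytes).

  after D0: wrote 8B at 0x02 = d174a4c4ffe09a54
  after D1: wrote 5B at 0x28 = ffe09a5480
  after D2: wrote 5B at 0x05 = d174a4c4ff
  after D3: wrote 7B at 0x21 = a4d174a4c4ff5a
  after D4: wrote 4B at 0x2a = a4d174a4
query mem[0x09]=0xff, mem[0x2a]=0xa4, mem[0x28]=0xff

MEM[0x09,0x2a,0x28] = ff a4 ff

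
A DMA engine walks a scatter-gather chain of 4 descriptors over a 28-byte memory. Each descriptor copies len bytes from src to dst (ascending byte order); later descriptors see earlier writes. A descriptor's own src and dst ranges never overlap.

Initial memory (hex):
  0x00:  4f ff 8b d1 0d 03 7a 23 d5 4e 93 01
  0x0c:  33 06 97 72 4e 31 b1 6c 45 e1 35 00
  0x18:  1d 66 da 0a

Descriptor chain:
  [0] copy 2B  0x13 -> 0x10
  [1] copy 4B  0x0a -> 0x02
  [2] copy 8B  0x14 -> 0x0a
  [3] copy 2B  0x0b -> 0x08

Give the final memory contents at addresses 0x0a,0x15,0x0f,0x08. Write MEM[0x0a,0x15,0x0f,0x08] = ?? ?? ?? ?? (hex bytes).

D0: mem[0x10..0x11] <- [6c 45]
D1: mem[0x02..0x05] <- [93 01 33 06]
D2: mem[0x0a..0x11] <- [45 e1 35 00 1d 66 da 0a]
D3: mem[0x08..0x09] <- [e1 35]
query mem[0x0a]=0x45, mem[0x15]=0xe1, mem[0x0f]=0x66, mem[0x08]=0xe1

MEM[0x0a,0x15,0x0f,0x08] = 45 e1 66 e1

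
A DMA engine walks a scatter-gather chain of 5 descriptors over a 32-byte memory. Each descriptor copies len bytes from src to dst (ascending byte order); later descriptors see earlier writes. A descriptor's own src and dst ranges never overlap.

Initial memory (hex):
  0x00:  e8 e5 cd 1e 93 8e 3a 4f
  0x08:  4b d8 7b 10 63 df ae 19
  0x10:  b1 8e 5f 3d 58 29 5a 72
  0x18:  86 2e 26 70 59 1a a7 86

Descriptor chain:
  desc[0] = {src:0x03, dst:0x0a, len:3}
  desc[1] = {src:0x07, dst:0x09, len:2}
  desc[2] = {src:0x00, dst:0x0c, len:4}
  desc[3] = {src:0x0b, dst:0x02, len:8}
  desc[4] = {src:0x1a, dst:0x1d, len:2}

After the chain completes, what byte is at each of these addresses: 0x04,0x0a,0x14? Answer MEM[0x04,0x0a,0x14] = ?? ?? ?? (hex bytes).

#0 dst[0x0a+3] := {0x1e,0x93,0x8e}
#1 dst[0x09+2] := {0x4f,0x4b}
#2 dst[0x0c+4] := {0xe8,0xe5,0xcd,0x1e}
#3 dst[0x02+8] := {0x93,0xe8,0xe5,0xcd,0x1e,0xb1,0x8e,0x5f}
#4 dst[0x1d+2] := {0x26,0x70}
query mem[0x04]=0xe5, mem[0x0a]=0x4b, mem[0x14]=0x58

MEM[0x04,0x0a,0x14] = e5 4b 58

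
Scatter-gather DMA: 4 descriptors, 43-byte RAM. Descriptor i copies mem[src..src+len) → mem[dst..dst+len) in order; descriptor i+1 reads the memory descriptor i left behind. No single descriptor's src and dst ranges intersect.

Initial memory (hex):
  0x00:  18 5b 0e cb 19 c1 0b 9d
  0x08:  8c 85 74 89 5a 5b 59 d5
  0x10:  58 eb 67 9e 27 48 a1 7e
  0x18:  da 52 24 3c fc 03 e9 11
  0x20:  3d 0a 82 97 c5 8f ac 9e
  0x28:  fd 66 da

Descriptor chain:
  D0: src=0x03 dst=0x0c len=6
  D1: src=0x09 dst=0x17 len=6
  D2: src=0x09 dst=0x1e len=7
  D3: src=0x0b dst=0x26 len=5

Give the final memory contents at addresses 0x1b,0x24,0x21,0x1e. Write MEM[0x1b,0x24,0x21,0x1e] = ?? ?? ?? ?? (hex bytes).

[0] 0x03->0x0c len=6 : cb 19 c1 0b 9d 8c
[1] 0x09->0x17 len=6 : 85 74 89 cb 19 c1
[2] 0x09->0x1e len=7 : 85 74 89 cb 19 c1 0b
[3] 0x0b->0x26 len=5 : 89 cb 19 c1 0b
query mem[0x1b]=0x19, mem[0x24]=0x0b, mem[0x21]=0xcb, mem[0x1e]=0x85

MEM[0x1b,0x24,0x21,0x1e] = 19 0b cb 85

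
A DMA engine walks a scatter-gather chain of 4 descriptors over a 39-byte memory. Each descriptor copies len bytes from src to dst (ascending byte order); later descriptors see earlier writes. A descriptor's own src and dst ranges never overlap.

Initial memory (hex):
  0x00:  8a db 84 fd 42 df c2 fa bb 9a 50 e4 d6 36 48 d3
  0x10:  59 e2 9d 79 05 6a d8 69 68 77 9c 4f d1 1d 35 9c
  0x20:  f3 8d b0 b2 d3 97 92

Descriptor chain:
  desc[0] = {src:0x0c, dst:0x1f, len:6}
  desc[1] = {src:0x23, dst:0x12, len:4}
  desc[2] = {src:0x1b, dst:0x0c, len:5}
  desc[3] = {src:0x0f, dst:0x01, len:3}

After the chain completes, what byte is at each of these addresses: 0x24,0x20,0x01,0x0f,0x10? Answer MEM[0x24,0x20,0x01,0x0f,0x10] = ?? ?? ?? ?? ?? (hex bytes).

MEM[0x24,0x20,0x01,0x0f,0x10] = e2 36 35 35 d6

  after D0: wrote 6B at 0x1f = d63648d359e2
  after D1: wrote 4B at 0x12 = 59e29792
  after D2: wrote 5B at 0x0c = 4fd11d35d6
  after D3: wrote 3B at 0x01 = 35d6e2
query mem[0x24]=0xe2, mem[0x20]=0x36, mem[0x01]=0x35, mem[0x0f]=0x35, mem[0x10]=0xd6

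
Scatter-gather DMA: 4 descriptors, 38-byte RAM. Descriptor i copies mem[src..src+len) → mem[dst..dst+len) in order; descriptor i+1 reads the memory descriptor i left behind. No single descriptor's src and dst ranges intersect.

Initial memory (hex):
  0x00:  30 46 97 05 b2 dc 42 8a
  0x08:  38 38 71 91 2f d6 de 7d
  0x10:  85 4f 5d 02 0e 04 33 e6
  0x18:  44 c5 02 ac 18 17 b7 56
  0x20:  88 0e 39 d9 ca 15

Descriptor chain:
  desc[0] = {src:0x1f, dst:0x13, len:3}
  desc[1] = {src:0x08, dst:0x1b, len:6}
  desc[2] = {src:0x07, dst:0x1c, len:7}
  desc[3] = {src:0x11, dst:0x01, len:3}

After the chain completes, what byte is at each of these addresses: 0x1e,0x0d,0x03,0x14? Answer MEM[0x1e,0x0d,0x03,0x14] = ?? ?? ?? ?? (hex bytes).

MEM[0x1e,0x0d,0x03,0x14] = 38 d6 56 88

  after D0: wrote 3B at 0x13 = 56880e
  after D1: wrote 6B at 0x1b = 383871912fd6
  after D2: wrote 7B at 0x1c = 8a383871912fd6
  after D3: wrote 3B at 0x01 = 4f5d56
query mem[0x1e]=0x38, mem[0x0d]=0xd6, mem[0x03]=0x56, mem[0x14]=0x88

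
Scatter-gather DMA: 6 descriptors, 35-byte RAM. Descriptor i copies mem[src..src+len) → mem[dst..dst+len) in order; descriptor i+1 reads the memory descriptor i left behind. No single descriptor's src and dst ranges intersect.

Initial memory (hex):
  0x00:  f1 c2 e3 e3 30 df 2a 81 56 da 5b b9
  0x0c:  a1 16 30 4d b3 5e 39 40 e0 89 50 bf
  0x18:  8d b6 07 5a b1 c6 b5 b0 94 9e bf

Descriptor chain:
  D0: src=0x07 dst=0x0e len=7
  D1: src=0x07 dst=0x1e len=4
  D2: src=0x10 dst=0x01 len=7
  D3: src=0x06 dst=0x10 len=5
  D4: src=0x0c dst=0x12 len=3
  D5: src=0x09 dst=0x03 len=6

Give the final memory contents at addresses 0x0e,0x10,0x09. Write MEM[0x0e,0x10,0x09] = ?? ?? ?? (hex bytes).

  after D0: wrote 7B at 0x0e = 8156da5bb9a116
  after D1: wrote 4B at 0x1e = 8156da5b
  after D2: wrote 7B at 0x01 = da5bb9a1168950
  after D3: wrote 5B at 0x10 = 895056da5b
  after D4: wrote 3B at 0x12 = a11681
  after D5: wrote 6B at 0x03 = da5bb9a11681
query mem[0x0e]=0x81, mem[0x10]=0x89, mem[0x09]=0xda

MEM[0x0e,0x10,0x09] = 81 89 da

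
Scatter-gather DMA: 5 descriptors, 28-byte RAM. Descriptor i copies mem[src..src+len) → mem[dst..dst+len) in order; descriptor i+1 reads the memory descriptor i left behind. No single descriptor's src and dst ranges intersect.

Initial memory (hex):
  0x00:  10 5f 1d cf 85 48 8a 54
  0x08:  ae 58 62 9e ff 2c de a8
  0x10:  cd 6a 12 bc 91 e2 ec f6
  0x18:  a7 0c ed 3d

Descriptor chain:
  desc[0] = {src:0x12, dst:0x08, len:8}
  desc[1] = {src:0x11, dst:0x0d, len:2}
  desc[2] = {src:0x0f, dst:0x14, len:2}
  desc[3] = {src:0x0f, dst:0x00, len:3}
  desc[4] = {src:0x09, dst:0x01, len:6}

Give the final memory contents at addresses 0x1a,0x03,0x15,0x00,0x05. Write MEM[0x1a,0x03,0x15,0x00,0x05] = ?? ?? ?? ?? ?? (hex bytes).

D0: mem[0x08..0x0f] <- [12 bc 91 e2 ec f6 a7 0c]
D1: mem[0x0d..0x0e] <- [6a 12]
D2: mem[0x14..0x15] <- [0c cd]
D3: mem[0x00..0x02] <- [0c cd 6a]
D4: mem[0x01..0x06] <- [bc 91 e2 ec 6a 12]
query mem[0x1a]=0xed, mem[0x03]=0xe2, mem[0x15]=0xcd, mem[0x00]=0x0c, mem[0x05]=0x6a

MEM[0x1a,0x03,0x15,0x00,0x05] = ed e2 cd 0c 6a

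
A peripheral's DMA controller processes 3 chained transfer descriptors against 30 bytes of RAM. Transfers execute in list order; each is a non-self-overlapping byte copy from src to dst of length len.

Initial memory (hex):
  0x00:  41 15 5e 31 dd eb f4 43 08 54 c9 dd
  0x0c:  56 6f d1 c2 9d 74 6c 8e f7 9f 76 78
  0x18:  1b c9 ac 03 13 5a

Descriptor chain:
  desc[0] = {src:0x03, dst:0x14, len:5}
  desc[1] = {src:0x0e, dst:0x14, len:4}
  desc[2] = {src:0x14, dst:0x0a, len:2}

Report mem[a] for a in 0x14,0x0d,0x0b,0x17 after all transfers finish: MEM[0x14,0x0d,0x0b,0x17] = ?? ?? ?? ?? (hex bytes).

MEM[0x14,0x0d,0x0b,0x17] = d1 6f c2 74

  after D0: wrote 5B at 0x14 = 31ddebf443
  after D1: wrote 4B at 0x14 = d1c29d74
  after D2: wrote 2B at 0x0a = d1c2
query mem[0x14]=0xd1, mem[0x0d]=0x6f, mem[0x0b]=0xc2, mem[0x17]=0x74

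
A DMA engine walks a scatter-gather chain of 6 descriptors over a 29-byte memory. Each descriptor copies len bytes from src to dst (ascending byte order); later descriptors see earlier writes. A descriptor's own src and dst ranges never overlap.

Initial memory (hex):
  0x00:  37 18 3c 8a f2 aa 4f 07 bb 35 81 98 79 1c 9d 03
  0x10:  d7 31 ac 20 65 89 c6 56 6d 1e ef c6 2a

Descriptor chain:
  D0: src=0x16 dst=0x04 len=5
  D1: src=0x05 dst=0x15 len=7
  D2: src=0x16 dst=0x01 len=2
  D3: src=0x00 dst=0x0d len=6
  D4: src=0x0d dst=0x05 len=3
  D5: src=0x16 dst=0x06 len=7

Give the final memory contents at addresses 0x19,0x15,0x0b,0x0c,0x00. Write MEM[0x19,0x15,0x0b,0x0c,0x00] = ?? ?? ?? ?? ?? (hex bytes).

#0 dst[0x04+5] := {0xc6,0x56,0x6d,0x1e,0xef}
#1 dst[0x15+7] := {0x56,0x6d,0x1e,0xef,0x35,0x81,0x98}
#2 dst[0x01+2] := {0x6d,0x1e}
#3 dst[0x0d+6] := {0x37,0x6d,0x1e,0x8a,0xc6,0x56}
#4 dst[0x05+3] := {0x37,0x6d,0x1e}
#5 dst[0x06+7] := {0x6d,0x1e,0xef,0x35,0x81,0x98,0x2a}
query mem[0x19]=0x35, mem[0x15]=0x56, mem[0x0b]=0x98, mem[0x0c]=0x2a, mem[0x00]=0x37

MEM[0x19,0x15,0x0b,0x0c,0x00] = 35 56 98 2a 37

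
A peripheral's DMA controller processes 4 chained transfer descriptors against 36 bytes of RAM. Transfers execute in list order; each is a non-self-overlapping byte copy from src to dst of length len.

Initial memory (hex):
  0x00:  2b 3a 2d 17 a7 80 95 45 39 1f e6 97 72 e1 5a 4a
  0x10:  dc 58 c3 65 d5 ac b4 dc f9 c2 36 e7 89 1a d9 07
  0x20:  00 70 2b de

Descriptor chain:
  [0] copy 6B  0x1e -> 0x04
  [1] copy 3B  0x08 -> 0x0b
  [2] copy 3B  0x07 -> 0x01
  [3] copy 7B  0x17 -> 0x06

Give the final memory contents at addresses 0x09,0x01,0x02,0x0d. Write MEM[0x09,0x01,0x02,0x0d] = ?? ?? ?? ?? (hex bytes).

MEM[0x09,0x01,0x02,0x0d] = 36 70 2b e6

#0 dst[0x04+6] := {0xd9,0x07,0x00,0x70,0x2b,0xde}
#1 dst[0x0b+3] := {0x2b,0xde,0xe6}
#2 dst[0x01+3] := {0x70,0x2b,0xde}
#3 dst[0x06+7] := {0xdc,0xf9,0xc2,0x36,0xe7,0x89,0x1a}
query mem[0x09]=0x36, mem[0x01]=0x70, mem[0x02]=0x2b, mem[0x0d]=0xe6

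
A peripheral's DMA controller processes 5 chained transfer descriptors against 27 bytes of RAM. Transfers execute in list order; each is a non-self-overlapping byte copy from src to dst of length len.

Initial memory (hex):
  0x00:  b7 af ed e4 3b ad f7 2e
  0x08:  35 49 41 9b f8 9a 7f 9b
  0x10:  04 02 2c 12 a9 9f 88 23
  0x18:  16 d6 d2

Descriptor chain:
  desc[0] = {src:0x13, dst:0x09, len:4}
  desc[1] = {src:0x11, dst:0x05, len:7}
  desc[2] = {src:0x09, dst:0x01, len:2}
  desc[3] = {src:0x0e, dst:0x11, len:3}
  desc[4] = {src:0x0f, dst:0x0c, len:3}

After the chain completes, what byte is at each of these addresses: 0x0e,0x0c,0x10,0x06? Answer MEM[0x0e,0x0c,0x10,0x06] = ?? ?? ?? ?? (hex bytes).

MEM[0x0e,0x0c,0x10,0x06] = 7f 9b 04 2c

  after D0: wrote 4B at 0x09 = 12a99f88
  after D1: wrote 7B at 0x05 = 022c12a99f8823
  after D2: wrote 2B at 0x01 = 9f88
  after D3: wrote 3B at 0x11 = 7f9b04
  after D4: wrote 3B at 0x0c = 9b047f
query mem[0x0e]=0x7f, mem[0x0c]=0x9b, mem[0x10]=0x04, mem[0x06]=0x2c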